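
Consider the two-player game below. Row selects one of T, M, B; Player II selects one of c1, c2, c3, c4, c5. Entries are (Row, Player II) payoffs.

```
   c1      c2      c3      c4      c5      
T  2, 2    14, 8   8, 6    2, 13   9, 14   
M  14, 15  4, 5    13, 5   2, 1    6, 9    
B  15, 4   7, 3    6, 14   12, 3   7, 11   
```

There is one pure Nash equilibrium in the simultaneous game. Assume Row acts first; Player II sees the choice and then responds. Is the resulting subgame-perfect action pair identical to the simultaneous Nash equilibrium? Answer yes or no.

Solve by backward induction (Row leads).
- T: Player II compares 2, 8, 6, 13, 14 and picks c5; Row would get 9.
- M: Player II compares 15, 5, 5, 1, 9 and picks c1; Row would get 14.
- B: Player II compares 4, 3, 14, 3, 11 and picks c3; Row would get 6.
Among 9, 14, 6, the best is 14 at M. Subgame-perfect outcome: (M, c1) with payoffs (14, 15).
For the simultaneous game, intersect best replies.
Row's best replies: c1→B; c2→T; c3→M; c4→B; c5→T.
Player II's best replies: T→c5; M→c1; B→c3.
Only (T, c5) has each player best-responding; Nash payoffs (9, 14).
Sequential outcome (M, c1) differs from the Nash profile (T, c5).

no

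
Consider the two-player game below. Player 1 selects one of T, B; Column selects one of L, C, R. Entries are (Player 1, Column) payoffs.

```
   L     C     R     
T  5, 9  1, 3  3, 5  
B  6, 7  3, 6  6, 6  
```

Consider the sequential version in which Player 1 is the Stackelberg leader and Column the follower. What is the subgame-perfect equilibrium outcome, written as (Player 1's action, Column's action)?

Backward induction with Player 1 moving first.
- T → Column plays L (best of 9, 3, 5); Player 1 gets 5.
- B → Column plays L (best of 7, 6, 6); Player 1 gets 6.
Player 1's induced payoffs are 5, 6, so Player 1 commits to B. Subgame-perfect outcome: (B, L) with payoffs (6, 7).

(B, L)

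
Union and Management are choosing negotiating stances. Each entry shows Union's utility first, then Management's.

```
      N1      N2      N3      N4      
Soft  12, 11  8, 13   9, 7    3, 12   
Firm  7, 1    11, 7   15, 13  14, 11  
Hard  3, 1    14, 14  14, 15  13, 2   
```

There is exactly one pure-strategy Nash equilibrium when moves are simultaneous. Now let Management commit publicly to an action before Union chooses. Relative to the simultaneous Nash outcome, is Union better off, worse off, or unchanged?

Solve by backward induction (Management leads).
- N1: Union compares 12, 7, 3 and picks Soft; Management would get 11.
- N2: Union compares 8, 11, 14 and picks Hard; Management would get 14.
- N3: Union compares 9, 15, 14 and picks Firm; Management would get 13.
- N4: Union compares 3, 14, 13 and picks Firm; Management would get 11.
Among 11, 14, 13, 11, the best is 14 at N2. Subgame-perfect outcome: (Hard, N2) with payoffs (14, 14).
For the simultaneous game, intersect best replies.
Union's best replies: N1→Soft; N2→Hard; N3→Firm; N4→Firm.
Management's best replies: Soft→N2; Firm→N3; Hard→N3.
Only (Firm, N3) has each player best-responding; Nash payoffs (15, 13).
Union earns 14 sequentially versus 15 at the Nash outcome: worse off.

worse off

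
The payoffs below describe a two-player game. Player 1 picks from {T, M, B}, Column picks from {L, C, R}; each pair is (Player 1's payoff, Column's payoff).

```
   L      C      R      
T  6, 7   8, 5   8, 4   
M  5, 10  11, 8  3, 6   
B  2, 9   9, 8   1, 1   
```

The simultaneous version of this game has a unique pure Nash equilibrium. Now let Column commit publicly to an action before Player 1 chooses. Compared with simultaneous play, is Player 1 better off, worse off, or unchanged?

better off

Work backward from Player 1's decision.
- L: Player 1 compares 6, 5, 2 and picks T; Column would get 7.
- C: Player 1 compares 8, 11, 9 and picks M; Column would get 8.
- R: Player 1 compares 8, 3, 1 and picks T; Column would get 4.
Maximizing over 7, 8, 4, Column chooses C. Subgame-perfect outcome: (M, C) with payoffs (11, 8).
Under simultaneous play:
Player 1's best replies: L→T; C→M; R→T.
Column's best replies: T→L; M→L; B→L.
The unique mutual best reply is (T, L), giving (6, 7).
Player 1 earns 11 sequentially versus 6 at the Nash outcome: better off.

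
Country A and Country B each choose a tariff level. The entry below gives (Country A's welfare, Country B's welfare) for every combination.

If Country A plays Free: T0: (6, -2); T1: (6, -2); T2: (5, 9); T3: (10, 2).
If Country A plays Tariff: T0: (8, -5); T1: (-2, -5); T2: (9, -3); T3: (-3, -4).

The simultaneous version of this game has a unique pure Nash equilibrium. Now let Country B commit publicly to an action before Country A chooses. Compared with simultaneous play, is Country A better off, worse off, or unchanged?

Solve by backward induction (Country B leads).
- T0: Country A compares 6, 8 and picks Tariff; Country B would get -5.
- T1: Country A compares 6, -2 and picks Free; Country B would get -2.
- T2: Country A compares 5, 9 and picks Tariff; Country B would get -3.
- T3: Country A compares 10, -3 and picks Free; Country B would get 2.
Country B's induced payoffs are -5, -2, -3, 2, so Country B commits to T3. Subgame-perfect outcome: (Free, T3) with payoffs (10, 2).
Under simultaneous play:
Country A's best replies: T0→Tariff; T1→Free; T2→Tariff; T3→Free.
Country B's best replies: Free→T2; Tariff→T2.
The unique mutual best reply is (Tariff, T2), giving (9, -3).
Country A earns 10 sequentially versus 9 at the Nash outcome: better off.

better off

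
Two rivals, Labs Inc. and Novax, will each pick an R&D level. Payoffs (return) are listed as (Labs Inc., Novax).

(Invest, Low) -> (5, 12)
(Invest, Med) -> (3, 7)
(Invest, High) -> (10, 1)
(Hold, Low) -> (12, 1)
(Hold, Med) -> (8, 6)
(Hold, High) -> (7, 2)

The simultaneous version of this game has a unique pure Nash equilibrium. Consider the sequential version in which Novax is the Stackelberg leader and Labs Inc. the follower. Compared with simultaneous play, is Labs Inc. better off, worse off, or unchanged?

unchanged

Solve by backward induction (Novax leads).
- Low: Labs Inc. compares 5, 12 and picks Hold; Novax would get 1.
- Med: Labs Inc. compares 3, 8 and picks Hold; Novax would get 6.
- High: Labs Inc. compares 10, 7 and picks Invest; Novax would get 1.
Maximizing over 1, 6, 1, Novax chooses Med. Subgame-perfect outcome: (Hold, Med) with payoffs (8, 6).
For the simultaneous game, intersect best replies.
Labs Inc.'s best replies: Low→Hold; Med→Hold; High→Invest.
Novax's best replies: Invest→Low; Hold→Med.
The unique mutual best reply is (Hold, Med), giving (8, 6).
Labs Inc. earns 8 sequentially versus 8 at the Nash outcome: unchanged.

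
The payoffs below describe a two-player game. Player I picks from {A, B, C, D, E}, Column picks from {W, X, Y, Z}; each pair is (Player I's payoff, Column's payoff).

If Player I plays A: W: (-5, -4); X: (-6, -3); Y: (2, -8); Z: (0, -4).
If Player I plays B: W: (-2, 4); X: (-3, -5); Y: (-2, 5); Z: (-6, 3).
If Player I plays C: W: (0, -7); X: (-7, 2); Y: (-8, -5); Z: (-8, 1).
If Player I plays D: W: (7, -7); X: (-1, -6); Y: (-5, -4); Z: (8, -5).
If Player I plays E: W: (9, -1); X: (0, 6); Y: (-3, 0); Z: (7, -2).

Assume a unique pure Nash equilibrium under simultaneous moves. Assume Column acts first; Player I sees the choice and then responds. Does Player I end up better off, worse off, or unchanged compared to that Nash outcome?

unchanged

Work backward from Player I's decision.
- W: BR = E, leader payoff -1.
- X: BR = E, leader payoff 6.
- Y: BR = A, leader payoff -8.
- Z: BR = D, leader payoff -5.
Among -1, 6, -8, -5, the best is 6 at X. Subgame-perfect outcome: (E, X) with payoffs (0, 6).
Now find the simultaneous Nash equilibrium.
Player I's best replies: W→E; X→E; Y→A; Z→D.
Column's best replies: A→X; B→Y; C→X; D→Y; E→X.
The unique mutual best reply is (E, X), giving (0, 6).
Player I earns 0 sequentially versus 0 at the Nash outcome: unchanged.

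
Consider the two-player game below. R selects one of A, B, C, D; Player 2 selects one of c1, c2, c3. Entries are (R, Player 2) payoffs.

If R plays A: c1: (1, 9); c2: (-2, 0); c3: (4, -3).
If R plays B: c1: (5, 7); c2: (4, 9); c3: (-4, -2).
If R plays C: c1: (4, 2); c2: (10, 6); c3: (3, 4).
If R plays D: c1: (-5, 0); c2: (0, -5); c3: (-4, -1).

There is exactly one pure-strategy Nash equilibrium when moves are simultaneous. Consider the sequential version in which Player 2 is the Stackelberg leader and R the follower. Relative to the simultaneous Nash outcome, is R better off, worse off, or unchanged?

Backward induction with Player 2 moving first.
- c1: R compares 1, 5, 4, -5 and picks B; Player 2 would get 7.
- c2: R compares -2, 4, 10, 0 and picks C; Player 2 would get 6.
- c3: R compares 4, -4, 3, -4 and picks A; Player 2 would get -3.
Among 7, 6, -3, the best is 7 at c1. Subgame-perfect outcome: (B, c1) with payoffs (5, 7).
Under simultaneous play:
R's best replies: c1→B; c2→C; c3→A.
Player 2's best replies: A→c1; B→c2; C→c2; D→c1.
The unique mutual best reply is (C, c2), giving (10, 6).
R earns 5 sequentially versus 10 at the Nash outcome: worse off.

worse off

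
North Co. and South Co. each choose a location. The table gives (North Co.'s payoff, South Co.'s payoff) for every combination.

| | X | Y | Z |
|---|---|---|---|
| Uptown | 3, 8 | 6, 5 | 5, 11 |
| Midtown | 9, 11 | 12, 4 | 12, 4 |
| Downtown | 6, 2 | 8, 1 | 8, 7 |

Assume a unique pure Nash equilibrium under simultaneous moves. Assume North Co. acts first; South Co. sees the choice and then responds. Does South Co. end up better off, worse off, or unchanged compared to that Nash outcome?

unchanged

Solve by backward induction (North Co. leads).
- Uptown: South Co. compares 8, 5, 11 and picks Z; North Co. would get 5.
- Midtown: South Co. compares 11, 4, 4 and picks X; North Co. would get 9.
- Downtown: South Co. compares 2, 1, 7 and picks Z; North Co. would get 8.
North Co.'s induced payoffs are 5, 9, 8, so North Co. commits to Midtown. Subgame-perfect outcome: (Midtown, X) with payoffs (9, 11).
Under simultaneous play:
North Co.'s best replies: X→Midtown; Y→Midtown; Z→Midtown.
South Co.'s best replies: Uptown→Z; Midtown→X; Downtown→Z.
Only (Midtown, X) has each player best-responding; Nash payoffs (9, 11).
South Co. earns 11 sequentially versus 11 at the Nash outcome: unchanged.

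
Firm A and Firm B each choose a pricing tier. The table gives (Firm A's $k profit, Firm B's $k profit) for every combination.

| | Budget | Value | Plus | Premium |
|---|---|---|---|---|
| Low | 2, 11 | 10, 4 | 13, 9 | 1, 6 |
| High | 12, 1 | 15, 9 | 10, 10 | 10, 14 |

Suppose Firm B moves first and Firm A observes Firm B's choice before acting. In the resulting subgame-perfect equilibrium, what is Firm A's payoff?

10

Solve by backward induction (Firm B leads).
- Budget: BR = High, leader payoff 1.
- Value: BR = High, leader payoff 9.
- Plus: BR = Low, leader payoff 9.
- Premium: BR = High, leader payoff 14.
Firm B's induced payoffs are 1, 9, 9, 14, so Firm B commits to Premium. Subgame-perfect outcome: (High, Premium) with payoffs (10, 14).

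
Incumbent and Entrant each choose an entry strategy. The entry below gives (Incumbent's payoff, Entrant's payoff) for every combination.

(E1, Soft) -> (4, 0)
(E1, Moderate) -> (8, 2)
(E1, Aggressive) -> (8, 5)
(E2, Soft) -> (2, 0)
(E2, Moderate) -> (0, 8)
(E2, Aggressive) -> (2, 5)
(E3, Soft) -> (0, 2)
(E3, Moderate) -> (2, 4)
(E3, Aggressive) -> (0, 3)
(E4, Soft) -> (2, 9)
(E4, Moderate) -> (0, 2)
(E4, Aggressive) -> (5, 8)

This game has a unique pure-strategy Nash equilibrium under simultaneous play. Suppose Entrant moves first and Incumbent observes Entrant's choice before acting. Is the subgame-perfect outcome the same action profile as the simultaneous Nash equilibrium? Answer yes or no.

Solve by backward induction (Entrant leads).
- Soft: BR = E1, leader payoff 0.
- Moderate: BR = E1, leader payoff 2.
- Aggressive: BR = E1, leader payoff 5.
Entrant's induced payoffs are 0, 2, 5, so Entrant commits to Aggressive. Subgame-perfect outcome: (E1, Aggressive) with payoffs (8, 5).
Now find the simultaneous Nash equilibrium.
Incumbent's best replies: Soft→E1; Moderate→E1; Aggressive→E1.
Entrant's best replies: E1→Aggressive; E2→Moderate; E3→Moderate; E4→Soft.
Only (E1, Aggressive) has each player best-responding; Nash payoffs (8, 5).
Sequential outcome (E1, Aggressive) coincides with the Nash profile (E1, Aggressive).

yes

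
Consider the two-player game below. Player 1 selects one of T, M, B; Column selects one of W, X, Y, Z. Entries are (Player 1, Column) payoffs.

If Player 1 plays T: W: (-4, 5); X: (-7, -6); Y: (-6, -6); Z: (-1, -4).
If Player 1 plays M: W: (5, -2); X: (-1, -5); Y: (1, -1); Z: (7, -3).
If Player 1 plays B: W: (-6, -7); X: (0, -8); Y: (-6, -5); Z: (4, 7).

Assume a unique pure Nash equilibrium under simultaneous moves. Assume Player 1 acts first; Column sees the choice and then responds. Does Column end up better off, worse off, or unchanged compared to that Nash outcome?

better off

Work backward from Column's decision.
- T → Column plays W (best of 5, -6, -6, -4); Player 1 gets -4.
- M → Column plays Y (best of -2, -5, -1, -3); Player 1 gets 1.
- B → Column plays Z (best of -7, -8, -5, 7); Player 1 gets 4.
Player 1's induced payoffs are -4, 1, 4, so Player 1 commits to B. Subgame-perfect outcome: (B, Z) with payoffs (4, 7).
Under simultaneous play:
Player 1's best replies: W→M; X→B; Y→M; Z→M.
Column's best replies: T→W; M→Y; B→Z.
The unique mutual best reply is (M, Y), giving (1, -1).
Column earns 7 sequentially versus -1 at the Nash outcome: better off.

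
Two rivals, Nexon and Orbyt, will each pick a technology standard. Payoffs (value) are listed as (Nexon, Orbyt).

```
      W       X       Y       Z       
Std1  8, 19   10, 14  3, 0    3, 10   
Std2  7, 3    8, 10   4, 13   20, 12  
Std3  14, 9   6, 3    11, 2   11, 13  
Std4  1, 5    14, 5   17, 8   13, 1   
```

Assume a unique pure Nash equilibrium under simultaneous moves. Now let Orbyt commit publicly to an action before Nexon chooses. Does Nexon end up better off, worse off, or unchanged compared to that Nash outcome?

Backward induction with Orbyt moving first.
- W: Nexon compares 8, 7, 14, 1 and picks Std3; Orbyt would get 9.
- X: Nexon compares 10, 8, 6, 14 and picks Std4; Orbyt would get 5.
- Y: Nexon compares 3, 4, 11, 17 and picks Std4; Orbyt would get 8.
- Z: Nexon compares 3, 20, 11, 13 and picks Std2; Orbyt would get 12.
Among 9, 5, 8, 12, the best is 12 at Z. Subgame-perfect outcome: (Std2, Z) with payoffs (20, 12).
Now find the simultaneous Nash equilibrium.
Nexon's best replies: W→Std3; X→Std4; Y→Std4; Z→Std2.
Orbyt's best replies: Std1→W; Std2→Y; Std3→Z; Std4→Y.
Only (Std4, Y) has each player best-responding; Nash payoffs (17, 8).
Nexon earns 20 sequentially versus 17 at the Nash outcome: better off.

better off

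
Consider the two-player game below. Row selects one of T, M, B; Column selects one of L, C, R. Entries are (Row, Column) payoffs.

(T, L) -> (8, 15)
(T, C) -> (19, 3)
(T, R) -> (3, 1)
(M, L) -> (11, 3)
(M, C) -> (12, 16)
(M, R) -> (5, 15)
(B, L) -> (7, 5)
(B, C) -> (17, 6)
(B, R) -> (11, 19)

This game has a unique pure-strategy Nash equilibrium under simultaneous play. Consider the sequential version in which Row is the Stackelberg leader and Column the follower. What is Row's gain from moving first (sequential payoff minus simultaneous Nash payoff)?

1

Backward induction with Row moving first.
- T → Column plays L (best of 15, 3, 1); Row gets 8.
- M → Column plays C (best of 3, 16, 15); Row gets 12.
- B → Column plays R (best of 5, 6, 19); Row gets 11.
Maximizing over 8, 12, 11, Row chooses M. Subgame-perfect outcome: (M, C) with payoffs (12, 16).
Now find the simultaneous Nash equilibrium.
Row's best replies: L→M; C→T; R→B.
Column's best replies: T→L; M→C; B→R.
Only (B, R) has each player best-responding; Nash payoffs (11, 19).
Row's commitment gain: 12 − 11 = 1.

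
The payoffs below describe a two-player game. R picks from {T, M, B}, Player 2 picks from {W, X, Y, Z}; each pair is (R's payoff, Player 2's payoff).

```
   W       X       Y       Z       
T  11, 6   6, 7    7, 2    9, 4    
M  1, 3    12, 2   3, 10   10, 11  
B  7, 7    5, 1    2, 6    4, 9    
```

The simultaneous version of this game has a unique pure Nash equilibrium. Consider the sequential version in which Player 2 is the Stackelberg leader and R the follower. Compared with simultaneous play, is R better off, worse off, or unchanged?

Work backward from R's decision.
- W: BR = T, leader payoff 6.
- X: BR = M, leader payoff 2.
- Y: BR = T, leader payoff 2.
- Z: BR = M, leader payoff 11.
Maximizing over 6, 2, 2, 11, Player 2 chooses Z. Subgame-perfect outcome: (M, Z) with payoffs (10, 11).
For the simultaneous game, intersect best replies.
R's best replies: W→T; X→M; Y→T; Z→M.
Player 2's best replies: T→X; M→Z; B→Z.
The unique mutual best reply is (M, Z), giving (10, 11).
R earns 10 sequentially versus 10 at the Nash outcome: unchanged.

unchanged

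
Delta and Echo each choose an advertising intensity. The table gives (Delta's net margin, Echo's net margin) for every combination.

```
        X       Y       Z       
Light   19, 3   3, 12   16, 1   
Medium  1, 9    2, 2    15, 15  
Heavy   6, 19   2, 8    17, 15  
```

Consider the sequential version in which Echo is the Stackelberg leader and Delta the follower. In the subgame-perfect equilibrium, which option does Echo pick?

Z

Solve by backward induction (Echo leads).
- X: BR = Light, leader payoff 3.
- Y: BR = Light, leader payoff 12.
- Z: BR = Heavy, leader payoff 15.
Among 3, 12, 15, the best is 15 at Z. Subgame-perfect outcome: (Heavy, Z) with payoffs (17, 15).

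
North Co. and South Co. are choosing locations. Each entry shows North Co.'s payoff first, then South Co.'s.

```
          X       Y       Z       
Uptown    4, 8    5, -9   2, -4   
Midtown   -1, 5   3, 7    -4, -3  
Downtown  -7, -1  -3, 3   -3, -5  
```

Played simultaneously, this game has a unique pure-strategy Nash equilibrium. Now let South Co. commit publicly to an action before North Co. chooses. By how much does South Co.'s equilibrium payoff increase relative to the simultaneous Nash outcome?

0

Work backward from North Co.'s decision.
- X → North Co. plays Uptown (best of 4, -1, -7); South Co. gets 8.
- Y → North Co. plays Uptown (best of 5, 3, -3); South Co. gets -9.
- Z → North Co. plays Uptown (best of 2, -4, -3); South Co. gets -4.
Among 8, -9, -4, the best is 8 at X. Subgame-perfect outcome: (Uptown, X) with payoffs (4, 8).
Under simultaneous play:
North Co.'s best replies: X→Uptown; Y→Uptown; Z→Uptown.
South Co.'s best replies: Uptown→X; Midtown→Y; Downtown→Y.
Only (Uptown, X) has each player best-responding; Nash payoffs (4, 8).
South Co.'s commitment gain: 8 − 8 = 0.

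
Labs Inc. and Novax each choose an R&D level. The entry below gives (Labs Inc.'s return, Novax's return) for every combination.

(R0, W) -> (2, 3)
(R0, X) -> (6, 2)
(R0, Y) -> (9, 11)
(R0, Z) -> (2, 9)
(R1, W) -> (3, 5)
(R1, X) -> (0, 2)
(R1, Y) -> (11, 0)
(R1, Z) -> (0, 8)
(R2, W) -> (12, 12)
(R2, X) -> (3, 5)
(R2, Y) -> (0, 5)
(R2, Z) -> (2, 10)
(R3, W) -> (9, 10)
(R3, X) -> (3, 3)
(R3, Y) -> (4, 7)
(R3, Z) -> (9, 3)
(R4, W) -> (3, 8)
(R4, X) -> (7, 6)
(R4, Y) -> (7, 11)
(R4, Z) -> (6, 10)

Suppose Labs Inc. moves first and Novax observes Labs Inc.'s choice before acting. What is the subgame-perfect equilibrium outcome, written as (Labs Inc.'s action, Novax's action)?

(R2, W)

Novax best-responds to each possible Labs Inc. move:
- R0 → Novax plays Y (best of 3, 2, 11, 9); Labs Inc. gets 9.
- R1 → Novax plays Z (best of 5, 2, 0, 8); Labs Inc. gets 0.
- R2 → Novax plays W (best of 12, 5, 5, 10); Labs Inc. gets 12.
- R3 → Novax plays W (best of 10, 3, 7, 3); Labs Inc. gets 9.
- R4 → Novax plays Y (best of 8, 6, 11, 10); Labs Inc. gets 7.
Labs Inc.'s induced payoffs are 9, 0, 12, 9, 7, so Labs Inc. commits to R2. Subgame-perfect outcome: (R2, W) with payoffs (12, 12).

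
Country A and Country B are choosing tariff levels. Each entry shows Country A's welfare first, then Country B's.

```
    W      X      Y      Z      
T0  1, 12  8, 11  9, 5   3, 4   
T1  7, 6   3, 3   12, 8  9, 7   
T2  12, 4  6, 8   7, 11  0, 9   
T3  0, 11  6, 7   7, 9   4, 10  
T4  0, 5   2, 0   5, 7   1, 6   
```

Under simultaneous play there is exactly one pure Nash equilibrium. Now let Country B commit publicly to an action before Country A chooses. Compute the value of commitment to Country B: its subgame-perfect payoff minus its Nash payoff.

Backward induction with Country B moving first.
- W: Country A compares 1, 7, 12, 0, 0 and picks T2; Country B would get 4.
- X: Country A compares 8, 3, 6, 6, 2 and picks T0; Country B would get 11.
- Y: Country A compares 9, 12, 7, 7, 5 and picks T1; Country B would get 8.
- Z: Country A compares 3, 9, 0, 4, 1 and picks T1; Country B would get 7.
Among 4, 11, 8, 7, the best is 11 at X. Subgame-perfect outcome: (T0, X) with payoffs (8, 11).
Under simultaneous play:
Country A's best replies: W→T2; X→T0; Y→T1; Z→T1.
Country B's best replies: T0→W; T1→Y; T2→Y; T3→W; T4→Y.
Only (T1, Y) has each player best-responding; Nash payoffs (12, 8).
Country B's commitment gain: 11 − 8 = 3.

3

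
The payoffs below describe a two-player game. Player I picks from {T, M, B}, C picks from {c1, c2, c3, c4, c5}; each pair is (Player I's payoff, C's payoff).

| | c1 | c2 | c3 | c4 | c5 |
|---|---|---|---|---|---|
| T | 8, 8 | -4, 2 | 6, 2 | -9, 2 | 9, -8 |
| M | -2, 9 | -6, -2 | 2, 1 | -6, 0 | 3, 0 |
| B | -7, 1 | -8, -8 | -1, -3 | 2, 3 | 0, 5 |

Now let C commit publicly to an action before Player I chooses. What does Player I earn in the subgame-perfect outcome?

8

Player I best-responds to each possible C move:
- c1 → Player I plays T (best of 8, -2, -7); C gets 8.
- c2 → Player I plays T (best of -4, -6, -8); C gets 2.
- c3 → Player I plays T (best of 6, 2, -1); C gets 2.
- c4 → Player I plays B (best of -9, -6, 2); C gets 3.
- c5 → Player I plays T (best of 9, 3, 0); C gets -8.
Maximizing over 8, 2, 2, 3, -8, C chooses c1. Subgame-perfect outcome: (T, c1) with payoffs (8, 8).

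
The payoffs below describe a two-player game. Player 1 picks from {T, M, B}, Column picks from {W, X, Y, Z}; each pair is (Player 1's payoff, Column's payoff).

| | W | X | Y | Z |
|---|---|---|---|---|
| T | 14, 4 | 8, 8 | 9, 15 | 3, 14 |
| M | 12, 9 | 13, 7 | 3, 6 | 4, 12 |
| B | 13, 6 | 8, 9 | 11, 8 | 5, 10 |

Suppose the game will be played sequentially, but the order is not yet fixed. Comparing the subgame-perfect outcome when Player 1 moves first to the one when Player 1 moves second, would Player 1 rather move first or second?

first

If Player 1 leads: Column's best replies are T→Y, M→Z, B→Z; Player 1's induced payoffs 9, 4, 5; outcome (T, Y), payoffs (9, 15).
If Column leads: Player 1's best replies are W→T, X→M, Y→B, Z→B; Column's induced payoffs 4, 7, 8, 10; outcome (B, Z), payoffs (5, 10).
Player 1 gets 9 moving first and 5 moving second, so Player 1 prefers to move first.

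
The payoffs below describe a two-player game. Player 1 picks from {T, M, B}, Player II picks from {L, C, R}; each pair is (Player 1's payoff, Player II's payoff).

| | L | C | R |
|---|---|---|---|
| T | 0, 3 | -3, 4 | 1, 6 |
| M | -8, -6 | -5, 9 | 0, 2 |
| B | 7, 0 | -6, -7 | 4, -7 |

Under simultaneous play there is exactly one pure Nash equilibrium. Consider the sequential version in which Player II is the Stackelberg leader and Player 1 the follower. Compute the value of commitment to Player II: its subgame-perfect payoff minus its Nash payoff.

4

Player 1 best-responds to each possible Player II move:
- L: Player 1 compares 0, -8, 7 and picks B; Player II would get 0.
- C: Player 1 compares -3, -5, -6 and picks T; Player II would get 4.
- R: Player 1 compares 1, 0, 4 and picks B; Player II would get -7.
Player II's induced payoffs are 0, 4, -7, so Player II commits to C. Subgame-perfect outcome: (T, C) with payoffs (-3, 4).
For the simultaneous game, intersect best replies.
Player 1's best replies: L→B; C→T; R→B.
Player II's best replies: T→R; M→C; B→L.
The unique mutual best reply is (B, L), giving (7, 0).
Player II's commitment gain: 4 − 0 = 4.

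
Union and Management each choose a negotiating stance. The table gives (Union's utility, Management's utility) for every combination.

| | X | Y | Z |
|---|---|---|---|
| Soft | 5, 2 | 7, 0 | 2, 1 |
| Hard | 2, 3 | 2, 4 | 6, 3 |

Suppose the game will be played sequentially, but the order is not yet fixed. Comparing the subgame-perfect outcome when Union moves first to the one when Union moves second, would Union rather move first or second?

If Union leads: Management's best replies are Soft→X, Hard→Y; Union's induced payoffs 5, 2; outcome (Soft, X), payoffs (5, 2).
If Management leads: Union's best replies are X→Soft, Y→Soft, Z→Hard; Management's induced payoffs 2, 0, 3; outcome (Hard, Z), payoffs (6, 3).
Union gets 5 moving first and 6 moving second, so Union prefers to move second.

second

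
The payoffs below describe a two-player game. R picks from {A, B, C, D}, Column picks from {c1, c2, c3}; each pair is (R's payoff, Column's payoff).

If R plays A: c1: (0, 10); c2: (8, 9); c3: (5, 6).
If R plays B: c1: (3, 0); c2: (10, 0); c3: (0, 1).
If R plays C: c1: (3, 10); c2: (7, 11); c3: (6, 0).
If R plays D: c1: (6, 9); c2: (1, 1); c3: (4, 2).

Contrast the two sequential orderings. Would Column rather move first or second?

second

If R leads: Column's best replies are A→c1, B→c3, C→c2, D→c1; R's induced payoffs 0, 0, 7, 6; outcome (C, c2), payoffs (7, 11).
If Column leads: R's best replies are c1→D, c2→B, c3→C; Column's induced payoffs 9, 0, 0; outcome (D, c1), payoffs (6, 9).
Column gets 9 moving first and 11 moving second, so Column prefers to move second.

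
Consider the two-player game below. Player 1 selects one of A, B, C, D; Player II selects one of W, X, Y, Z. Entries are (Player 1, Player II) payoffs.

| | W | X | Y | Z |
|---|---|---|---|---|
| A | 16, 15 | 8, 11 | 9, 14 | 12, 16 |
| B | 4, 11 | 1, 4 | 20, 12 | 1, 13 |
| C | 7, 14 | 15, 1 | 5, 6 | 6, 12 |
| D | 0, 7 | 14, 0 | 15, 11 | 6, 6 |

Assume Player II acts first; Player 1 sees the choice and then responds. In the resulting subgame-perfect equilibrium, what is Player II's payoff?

Work backward from Player 1's decision.
- W: BR = A, leader payoff 15.
- X: BR = C, leader payoff 1.
- Y: BR = B, leader payoff 12.
- Z: BR = A, leader payoff 16.
Player II's induced payoffs are 15, 1, 12, 16, so Player II commits to Z. Subgame-perfect outcome: (A, Z) with payoffs (12, 16).

16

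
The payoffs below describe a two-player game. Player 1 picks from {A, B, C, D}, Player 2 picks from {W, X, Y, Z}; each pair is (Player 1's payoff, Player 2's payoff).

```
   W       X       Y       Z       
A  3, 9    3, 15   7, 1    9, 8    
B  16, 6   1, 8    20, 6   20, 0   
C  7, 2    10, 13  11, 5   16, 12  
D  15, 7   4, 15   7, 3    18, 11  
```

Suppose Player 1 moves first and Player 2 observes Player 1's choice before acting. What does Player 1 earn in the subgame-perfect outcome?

10

Solve by backward induction (Player 1 leads).
- A: Player 2 compares 9, 15, 1, 8 and picks X; Player 1 would get 3.
- B: Player 2 compares 6, 8, 6, 0 and picks X; Player 1 would get 1.
- C: Player 2 compares 2, 13, 5, 12 and picks X; Player 1 would get 10.
- D: Player 2 compares 7, 15, 3, 11 and picks X; Player 1 would get 4.
Maximizing over 3, 1, 10, 4, Player 1 chooses C. Subgame-perfect outcome: (C, X) with payoffs (10, 13).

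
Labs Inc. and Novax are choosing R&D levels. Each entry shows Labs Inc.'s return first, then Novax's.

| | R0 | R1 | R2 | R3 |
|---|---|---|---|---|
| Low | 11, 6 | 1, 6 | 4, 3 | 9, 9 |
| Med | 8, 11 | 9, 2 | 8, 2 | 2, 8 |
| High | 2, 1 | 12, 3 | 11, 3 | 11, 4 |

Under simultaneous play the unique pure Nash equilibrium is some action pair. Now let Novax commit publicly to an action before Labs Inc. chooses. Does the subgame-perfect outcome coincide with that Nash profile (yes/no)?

no

Labs Inc. best-responds to each possible Novax move:
- R0: Labs Inc. compares 11, 8, 2 and picks Low; Novax would get 6.
- R1: Labs Inc. compares 1, 9, 12 and picks High; Novax would get 3.
- R2: Labs Inc. compares 4, 8, 11 and picks High; Novax would get 3.
- R3: Labs Inc. compares 9, 2, 11 and picks High; Novax would get 4.
Maximizing over 6, 3, 3, 4, Novax chooses R0. Subgame-perfect outcome: (Low, R0) with payoffs (11, 6).
Under simultaneous play:
Labs Inc.'s best replies: R0→Low; R1→High; R2→High; R3→High.
Novax's best replies: Low→R3; Med→R0; High→R3.
Only (High, R3) has each player best-responding; Nash payoffs (11, 4).
Sequential outcome (Low, R0) differs from the Nash profile (High, R3).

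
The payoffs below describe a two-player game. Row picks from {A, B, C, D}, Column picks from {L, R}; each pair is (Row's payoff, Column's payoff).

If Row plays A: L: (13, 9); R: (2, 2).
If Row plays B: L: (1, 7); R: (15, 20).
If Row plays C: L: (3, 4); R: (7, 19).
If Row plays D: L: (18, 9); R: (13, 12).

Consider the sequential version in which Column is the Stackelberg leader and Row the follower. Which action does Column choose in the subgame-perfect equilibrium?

R

Solve by backward induction (Column leads).
- L: BR = D, leader payoff 9.
- R: BR = B, leader payoff 20.
Maximizing over 9, 20, Column chooses R. Subgame-perfect outcome: (B, R) with payoffs (15, 20).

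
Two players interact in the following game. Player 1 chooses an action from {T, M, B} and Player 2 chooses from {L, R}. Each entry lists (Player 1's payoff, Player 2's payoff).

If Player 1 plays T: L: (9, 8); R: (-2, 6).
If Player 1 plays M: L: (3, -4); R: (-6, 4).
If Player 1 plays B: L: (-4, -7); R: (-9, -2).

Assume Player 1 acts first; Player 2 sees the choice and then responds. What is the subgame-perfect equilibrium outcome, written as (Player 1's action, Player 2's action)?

Player 2 best-responds to each possible Player 1 move:
- T → Player 2 plays L (best of 8, 6); Player 1 gets 9.
- M → Player 2 plays R (best of -4, 4); Player 1 gets -6.
- B → Player 2 plays R (best of -7, -2); Player 1 gets -9.
Among 9, -6, -9, the best is 9 at T. Subgame-perfect outcome: (T, L) with payoffs (9, 8).

(T, L)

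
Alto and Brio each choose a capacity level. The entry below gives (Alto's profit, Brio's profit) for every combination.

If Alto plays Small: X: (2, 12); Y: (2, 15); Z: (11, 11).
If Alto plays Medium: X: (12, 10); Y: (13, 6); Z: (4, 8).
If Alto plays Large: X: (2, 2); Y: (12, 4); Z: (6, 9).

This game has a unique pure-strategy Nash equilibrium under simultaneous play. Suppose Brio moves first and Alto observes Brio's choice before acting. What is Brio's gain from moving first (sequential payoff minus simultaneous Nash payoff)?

1

Backward induction with Brio moving first.
- X: Alto compares 2, 12, 2 and picks Medium; Brio would get 10.
- Y: Alto compares 2, 13, 12 and picks Medium; Brio would get 6.
- Z: Alto compares 11, 4, 6 and picks Small; Brio would get 11.
Maximizing over 10, 6, 11, Brio chooses Z. Subgame-perfect outcome: (Small, Z) with payoffs (11, 11).
Now find the simultaneous Nash equilibrium.
Alto's best replies: X→Medium; Y→Medium; Z→Small.
Brio's best replies: Small→Y; Medium→X; Large→Z.
The unique mutual best reply is (Medium, X), giving (12, 10).
Brio's commitment gain: 11 − 10 = 1.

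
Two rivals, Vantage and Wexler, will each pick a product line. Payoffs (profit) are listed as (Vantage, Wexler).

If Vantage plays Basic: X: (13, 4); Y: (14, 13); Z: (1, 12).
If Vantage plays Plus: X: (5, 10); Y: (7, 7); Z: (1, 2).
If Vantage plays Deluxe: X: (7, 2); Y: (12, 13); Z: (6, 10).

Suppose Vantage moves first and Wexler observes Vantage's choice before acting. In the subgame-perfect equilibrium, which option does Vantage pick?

Basic

Backward induction with Vantage moving first.
- Basic: BR = Y, leader payoff 14.
- Plus: BR = X, leader payoff 5.
- Deluxe: BR = Y, leader payoff 12.
Among 14, 5, 12, the best is 14 at Basic. Subgame-perfect outcome: (Basic, Y) with payoffs (14, 13).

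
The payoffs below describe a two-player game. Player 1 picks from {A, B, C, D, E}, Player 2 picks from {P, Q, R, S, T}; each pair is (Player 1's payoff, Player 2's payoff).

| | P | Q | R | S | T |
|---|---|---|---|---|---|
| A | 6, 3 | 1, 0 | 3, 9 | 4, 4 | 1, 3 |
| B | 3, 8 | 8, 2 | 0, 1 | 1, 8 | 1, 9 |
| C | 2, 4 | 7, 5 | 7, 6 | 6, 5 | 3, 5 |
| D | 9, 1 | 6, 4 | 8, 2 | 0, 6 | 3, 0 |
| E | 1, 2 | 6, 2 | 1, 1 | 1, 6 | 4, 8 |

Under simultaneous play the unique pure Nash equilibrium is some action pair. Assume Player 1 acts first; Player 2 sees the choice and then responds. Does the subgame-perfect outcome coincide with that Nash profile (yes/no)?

no

Solve by backward induction (Player 1 leads).
- A: Player 2 compares 3, 0, 9, 4, 3 and picks R; Player 1 would get 3.
- B: Player 2 compares 8, 2, 1, 8, 9 and picks T; Player 1 would get 1.
- C: Player 2 compares 4, 5, 6, 5, 5 and picks R; Player 1 would get 7.
- D: Player 2 compares 1, 4, 2, 6, 0 and picks S; Player 1 would get 0.
- E: Player 2 compares 2, 2, 1, 6, 8 and picks T; Player 1 would get 4.
Maximizing over 3, 1, 7, 0, 4, Player 1 chooses C. Subgame-perfect outcome: (C, R) with payoffs (7, 6).
Now find the simultaneous Nash equilibrium.
Player 1's best replies: P→D; Q→B; R→D; S→C; T→E.
Player 2's best replies: A→R; B→T; C→R; D→S; E→T.
Only (E, T) has each player best-responding; Nash payoffs (4, 8).
Sequential outcome (C, R) differs from the Nash profile (E, T).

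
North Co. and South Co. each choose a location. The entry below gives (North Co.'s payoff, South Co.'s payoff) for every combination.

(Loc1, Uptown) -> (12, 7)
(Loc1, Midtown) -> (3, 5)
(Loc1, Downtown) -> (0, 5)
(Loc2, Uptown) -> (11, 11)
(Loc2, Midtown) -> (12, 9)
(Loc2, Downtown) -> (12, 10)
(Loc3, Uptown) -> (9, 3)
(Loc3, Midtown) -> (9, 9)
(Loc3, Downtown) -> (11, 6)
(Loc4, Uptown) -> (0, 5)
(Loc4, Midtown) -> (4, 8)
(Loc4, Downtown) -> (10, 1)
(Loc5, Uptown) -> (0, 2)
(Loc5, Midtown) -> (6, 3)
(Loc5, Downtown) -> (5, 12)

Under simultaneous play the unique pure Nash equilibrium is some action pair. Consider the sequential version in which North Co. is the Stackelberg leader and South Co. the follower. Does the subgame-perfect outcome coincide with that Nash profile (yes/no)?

yes

South Co. best-responds to each possible North Co. move:
- Loc1: South Co. compares 7, 5, 5 and picks Uptown; North Co. would get 12.
- Loc2: South Co. compares 11, 9, 10 and picks Uptown; North Co. would get 11.
- Loc3: South Co. compares 3, 9, 6 and picks Midtown; North Co. would get 9.
- Loc4: South Co. compares 5, 8, 1 and picks Midtown; North Co. would get 4.
- Loc5: South Co. compares 2, 3, 12 and picks Downtown; North Co. would get 5.
Among 12, 11, 9, 4, 5, the best is 12 at Loc1. Subgame-perfect outcome: (Loc1, Uptown) with payoffs (12, 7).
For the simultaneous game, intersect best replies.
North Co.'s best replies: Uptown→Loc1; Midtown→Loc2; Downtown→Loc2.
South Co.'s best replies: Loc1→Uptown; Loc2→Uptown; Loc3→Midtown; Loc4→Midtown; Loc5→Downtown.
The unique mutual best reply is (Loc1, Uptown), giving (12, 7).
Sequential outcome (Loc1, Uptown) coincides with the Nash profile (Loc1, Uptown).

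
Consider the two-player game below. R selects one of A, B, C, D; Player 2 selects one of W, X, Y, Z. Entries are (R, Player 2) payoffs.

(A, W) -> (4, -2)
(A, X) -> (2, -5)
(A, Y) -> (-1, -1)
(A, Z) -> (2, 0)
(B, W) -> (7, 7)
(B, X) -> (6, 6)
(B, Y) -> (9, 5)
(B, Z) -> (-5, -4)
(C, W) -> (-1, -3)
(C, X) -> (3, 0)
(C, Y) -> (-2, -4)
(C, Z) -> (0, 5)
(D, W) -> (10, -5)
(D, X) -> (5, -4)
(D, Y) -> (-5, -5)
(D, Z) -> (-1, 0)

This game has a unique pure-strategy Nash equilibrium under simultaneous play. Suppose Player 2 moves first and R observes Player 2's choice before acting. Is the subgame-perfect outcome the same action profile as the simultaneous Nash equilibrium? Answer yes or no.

no

Work backward from R's decision.
- W → R plays D (best of 4, 7, -1, 10); Player 2 gets -5.
- X → R plays B (best of 2, 6, 3, 5); Player 2 gets 6.
- Y → R plays B (best of -1, 9, -2, -5); Player 2 gets 5.
- Z → R plays A (best of 2, -5, 0, -1); Player 2 gets 0.
Among -5, 6, 5, 0, the best is 6 at X. Subgame-perfect outcome: (B, X) with payoffs (6, 6).
For the simultaneous game, intersect best replies.
R's best replies: W→D; X→B; Y→B; Z→A.
Player 2's best replies: A→Z; B→W; C→Z; D→Z.
Only (A, Z) has each player best-responding; Nash payoffs (2, 0).
Sequential outcome (B, X) differs from the Nash profile (A, Z).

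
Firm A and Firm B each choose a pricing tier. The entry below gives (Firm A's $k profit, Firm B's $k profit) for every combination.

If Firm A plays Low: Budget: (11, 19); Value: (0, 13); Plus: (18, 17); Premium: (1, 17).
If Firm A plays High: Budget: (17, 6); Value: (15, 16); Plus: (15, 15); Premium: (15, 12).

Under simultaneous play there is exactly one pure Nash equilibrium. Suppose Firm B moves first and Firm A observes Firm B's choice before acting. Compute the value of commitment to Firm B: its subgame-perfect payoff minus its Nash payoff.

1

Firm A best-responds to each possible Firm B move:
- Budget: BR = High, leader payoff 6.
- Value: BR = High, leader payoff 16.
- Plus: BR = Low, leader payoff 17.
- Premium: BR = High, leader payoff 12.
Among 6, 16, 17, 12, the best is 17 at Plus. Subgame-perfect outcome: (Low, Plus) with payoffs (18, 17).
Now find the simultaneous Nash equilibrium.
Firm A's best replies: Budget→High; Value→High; Plus→Low; Premium→High.
Firm B's best replies: Low→Budget; High→Value.
The unique mutual best reply is (High, Value), giving (15, 16).
Firm B's commitment gain: 17 − 16 = 1.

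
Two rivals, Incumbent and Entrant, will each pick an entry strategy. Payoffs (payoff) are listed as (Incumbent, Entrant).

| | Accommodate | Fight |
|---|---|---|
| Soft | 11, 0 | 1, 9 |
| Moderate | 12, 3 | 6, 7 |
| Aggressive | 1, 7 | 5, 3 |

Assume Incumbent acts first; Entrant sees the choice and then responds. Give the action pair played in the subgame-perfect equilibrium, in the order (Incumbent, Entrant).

Entrant best-responds to each possible Incumbent move:
- Soft → Entrant plays Fight (best of 0, 9); Incumbent gets 1.
- Moderate → Entrant plays Fight (best of 3, 7); Incumbent gets 6.
- Aggressive → Entrant plays Accommodate (best of 7, 3); Incumbent gets 1.
Incumbent's induced payoffs are 1, 6, 1, so Incumbent commits to Moderate. Subgame-perfect outcome: (Moderate, Fight) with payoffs (6, 7).

(Moderate, Fight)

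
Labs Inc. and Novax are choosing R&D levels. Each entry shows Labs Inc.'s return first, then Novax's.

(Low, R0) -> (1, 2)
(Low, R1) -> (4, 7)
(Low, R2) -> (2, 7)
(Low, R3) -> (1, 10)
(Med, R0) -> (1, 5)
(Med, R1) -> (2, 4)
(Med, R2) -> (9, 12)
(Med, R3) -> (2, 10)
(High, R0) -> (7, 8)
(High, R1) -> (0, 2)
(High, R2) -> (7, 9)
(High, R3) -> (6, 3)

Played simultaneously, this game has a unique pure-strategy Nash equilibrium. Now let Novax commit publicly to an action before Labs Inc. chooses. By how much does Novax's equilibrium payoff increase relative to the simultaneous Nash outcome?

Labs Inc. best-responds to each possible Novax move:
- R0: BR = High, leader payoff 8.
- R1: BR = Low, leader payoff 7.
- R2: BR = Med, leader payoff 12.
- R3: BR = High, leader payoff 3.
Novax's induced payoffs are 8, 7, 12, 3, so Novax commits to R2. Subgame-perfect outcome: (Med, R2) with payoffs (9, 12).
For the simultaneous game, intersect best replies.
Labs Inc.'s best replies: R0→High; R1→Low; R2→Med; R3→High.
Novax's best replies: Low→R3; Med→R2; High→R2.
Only (Med, R2) has each player best-responding; Nash payoffs (9, 12).
Novax's commitment gain: 12 − 12 = 0.

0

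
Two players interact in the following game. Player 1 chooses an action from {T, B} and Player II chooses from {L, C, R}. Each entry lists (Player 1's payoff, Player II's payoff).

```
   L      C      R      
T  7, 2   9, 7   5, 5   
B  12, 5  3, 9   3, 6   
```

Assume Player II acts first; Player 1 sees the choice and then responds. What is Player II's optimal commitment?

C

Player 1 best-responds to each possible Player II move:
- L: Player 1 compares 7, 12 and picks B; Player II would get 5.
- C: Player 1 compares 9, 3 and picks T; Player II would get 7.
- R: Player 1 compares 5, 3 and picks T; Player II would get 5.
Maximizing over 5, 7, 5, Player II chooses C. Subgame-perfect outcome: (T, C) with payoffs (9, 7).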